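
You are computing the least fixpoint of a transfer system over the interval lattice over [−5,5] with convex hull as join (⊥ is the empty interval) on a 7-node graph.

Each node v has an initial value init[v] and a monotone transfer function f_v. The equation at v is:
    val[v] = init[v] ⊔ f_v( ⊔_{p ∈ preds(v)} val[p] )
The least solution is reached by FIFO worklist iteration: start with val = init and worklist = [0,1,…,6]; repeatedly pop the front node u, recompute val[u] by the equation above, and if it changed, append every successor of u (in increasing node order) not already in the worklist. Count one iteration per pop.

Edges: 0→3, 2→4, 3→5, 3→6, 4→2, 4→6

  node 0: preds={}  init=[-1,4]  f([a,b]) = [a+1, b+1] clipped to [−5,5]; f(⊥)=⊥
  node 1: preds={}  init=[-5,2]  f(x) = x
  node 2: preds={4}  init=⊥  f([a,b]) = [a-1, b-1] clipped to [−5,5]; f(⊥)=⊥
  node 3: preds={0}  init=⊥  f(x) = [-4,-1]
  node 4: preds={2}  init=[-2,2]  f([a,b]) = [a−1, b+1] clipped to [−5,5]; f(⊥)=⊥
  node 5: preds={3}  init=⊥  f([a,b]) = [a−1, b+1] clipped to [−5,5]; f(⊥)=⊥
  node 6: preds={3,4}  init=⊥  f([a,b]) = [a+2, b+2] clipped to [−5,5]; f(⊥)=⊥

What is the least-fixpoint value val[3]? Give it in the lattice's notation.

Worklist (11 pops):
  #1 pop 0: in=⊥ → [-1,4] (no change)
  #2 pop 1: in=⊥ → [-5,2] (no change)
  #3 pop 2: in=[-2,2] → [-3,1] (was ⊥); enqueue []
  #4 pop 3: in=[-1,4] → [-4,-1] (was ⊥); enqueue []
  #5 pop 4: in=[-3,1] → [-4,2] (was [-2,2]); enqueue [2]
  #6 pop 5: in=[-4,-1] → [-5,0] (was ⊥); enqueue []
  #7 pop 6: in=[-4,2] → [-2,4] (was ⊥); enqueue []
  #8 pop 2: in=[-4,2] → [-5,1] (was [-3,1]); enqueue [4]
  #9 pop 4: in=[-5,1] → [-5,2] (was [-4,2]); enqueue [2,6]
  #10 pop 2: in=[-5,2] → [-5,1] (no change)
  #11 pop 6: in=[-5,2] → [-3,4] (was [-2,4]); enqueue []

Fixpoint:
  val[0] = [-1,4]
  val[1] = [-5,2]
  val[2] = [-5,1]
  val[3] = [-4,-1]
  val[4] = [-5,2]
  val[5] = [-5,0]
  val[6] = [-3,4]

[-4,-1]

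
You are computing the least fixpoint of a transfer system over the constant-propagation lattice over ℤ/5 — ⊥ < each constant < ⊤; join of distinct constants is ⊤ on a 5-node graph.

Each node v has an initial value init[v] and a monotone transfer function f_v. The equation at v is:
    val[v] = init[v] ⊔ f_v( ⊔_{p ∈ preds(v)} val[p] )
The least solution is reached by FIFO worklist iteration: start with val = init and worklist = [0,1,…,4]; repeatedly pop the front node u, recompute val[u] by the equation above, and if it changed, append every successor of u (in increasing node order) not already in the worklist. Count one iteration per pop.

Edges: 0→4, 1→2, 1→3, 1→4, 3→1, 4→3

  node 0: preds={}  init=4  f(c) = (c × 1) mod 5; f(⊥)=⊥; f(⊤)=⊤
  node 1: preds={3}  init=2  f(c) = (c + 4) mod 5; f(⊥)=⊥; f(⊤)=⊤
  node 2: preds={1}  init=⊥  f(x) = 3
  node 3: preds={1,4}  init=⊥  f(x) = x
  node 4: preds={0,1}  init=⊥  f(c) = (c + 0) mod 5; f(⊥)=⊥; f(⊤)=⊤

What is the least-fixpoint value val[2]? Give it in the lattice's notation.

Iteration log — 10 steps:
  step 1. node 0  ⊔preds=⊥  new=4  stable
  step 2. node 1  ⊔preds=⊥  new=2  stable
  step 3. node 2  ⊔preds=2  new=3  old=⊥  +wl: 
  step 4. node 3  ⊔preds=2  new=2  old=⊥  +wl: 1
  step 5. node 4  ⊔preds=⊤  new=⊤  old=⊥  +wl: 3
  step 6. node 1  ⊔preds=2  new=⊤  old=2  +wl: 2,4
  step 7. node 3  ⊔preds=⊤  new=⊤  old=2  +wl: 1
  step 8. node 2  ⊔preds=⊤  new=3  stable
  step 9. node 4  ⊔preds=⊤  new=⊤  stable
  step 10. node 1  ⊔preds=⊤  new=⊤  stable

Least fixpoint reached:
  node 0: 4
  node 1: ⊤
  node 2: 3
  node 3: ⊤
  node 4: ⊤

3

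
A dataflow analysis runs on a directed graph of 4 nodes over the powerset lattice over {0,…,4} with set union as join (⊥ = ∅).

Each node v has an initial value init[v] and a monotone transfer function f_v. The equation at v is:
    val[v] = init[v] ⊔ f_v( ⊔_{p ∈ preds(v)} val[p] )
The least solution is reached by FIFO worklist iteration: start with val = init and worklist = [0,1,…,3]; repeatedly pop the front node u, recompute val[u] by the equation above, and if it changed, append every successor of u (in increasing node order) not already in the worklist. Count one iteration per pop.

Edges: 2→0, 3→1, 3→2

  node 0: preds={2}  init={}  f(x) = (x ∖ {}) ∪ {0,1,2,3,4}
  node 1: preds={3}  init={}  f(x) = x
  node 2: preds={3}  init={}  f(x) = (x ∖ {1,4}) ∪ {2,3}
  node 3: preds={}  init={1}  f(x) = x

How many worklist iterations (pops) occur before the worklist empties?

Trace (5 dequeues):
  [1] u=0 | in {} | out {0,1,2,3,4} | prev {} | push {}
  [2] u=1 | in {1} | out {1} | prev {} | push {}
  [3] u=2 | in {1} | out {2,3} | prev {} | push {0}
  [4] u=3 | in {} | out {1} | ==
  [5] u=0 | in {2,3} | out {0,1,2,3,4} | ==

Converged values:
  [0] {0,1,2,3,4}
  [1] {1}
  [2] {2,3}
  [3] {1}

5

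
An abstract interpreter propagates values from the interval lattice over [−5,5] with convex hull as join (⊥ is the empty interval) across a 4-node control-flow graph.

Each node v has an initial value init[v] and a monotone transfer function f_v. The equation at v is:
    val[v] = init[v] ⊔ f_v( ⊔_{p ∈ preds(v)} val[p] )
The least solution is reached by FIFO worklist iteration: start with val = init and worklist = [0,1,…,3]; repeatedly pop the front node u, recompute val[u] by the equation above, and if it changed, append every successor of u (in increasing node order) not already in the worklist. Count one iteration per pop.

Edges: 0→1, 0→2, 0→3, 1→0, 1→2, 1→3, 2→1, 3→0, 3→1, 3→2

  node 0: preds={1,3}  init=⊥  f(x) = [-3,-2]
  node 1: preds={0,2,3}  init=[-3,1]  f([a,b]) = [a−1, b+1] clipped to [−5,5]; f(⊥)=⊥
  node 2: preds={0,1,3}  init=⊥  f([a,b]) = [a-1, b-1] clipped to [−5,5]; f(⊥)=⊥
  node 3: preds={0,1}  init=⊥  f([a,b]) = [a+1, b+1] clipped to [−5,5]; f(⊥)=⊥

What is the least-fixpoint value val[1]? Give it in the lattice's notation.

Worklist (16 pops):
  #1 pop 0: in=[-3,1] → [-3,-2] (was ⊥); enqueue []
  #2 pop 1: in=[-3,-2] → [-4,1] (was [-3,1]); enqueue [0]
  #3 pop 2: in=[-4,1] → [-5,0] (was ⊥); enqueue [1]
  #4 pop 3: in=[-4,1] → [-3,2] (was ⊥); enqueue [2]
  #5 pop 0: in=[-4,2] → [-3,-2] (no change)
  #6 pop 1: in=[-5,2] → [-5,3] (was [-4,1]); enqueue [0,3]
  #7 pop 2: in=[-5,3] → [-5,2] (was [-5,0]); enqueue [1]
  #8 pop 0: in=[-5,3] → [-3,-2] (no change)
  #9 pop 3: in=[-5,3] → [-4,4] (was [-3,2]); enqueue [0,2]
  #10 pop 1: in=[-5,4] → [-5,5] (was [-5,3]); enqueue [3]
  #11 pop 0: in=[-5,5] → [-3,-2] (no change)
  #12 pop 2: in=[-5,5] → [-5,4] (was [-5,2]); enqueue [1]
  #13 pop 3: in=[-5,5] → [-4,5] (was [-4,4]); enqueue [0,2]
  #14 pop 1: in=[-5,5] → [-5,5] (no change)
  #15 pop 0: in=[-5,5] → [-3,-2] (no change)
  #16 pop 2: in=[-5,5] → [-5,4] (no change)

Fixpoint:
  val[0] = [-3,-2]
  val[1] = [-5,5]
  val[2] = [-5,4]
  val[3] = [-4,5]

[-5,5]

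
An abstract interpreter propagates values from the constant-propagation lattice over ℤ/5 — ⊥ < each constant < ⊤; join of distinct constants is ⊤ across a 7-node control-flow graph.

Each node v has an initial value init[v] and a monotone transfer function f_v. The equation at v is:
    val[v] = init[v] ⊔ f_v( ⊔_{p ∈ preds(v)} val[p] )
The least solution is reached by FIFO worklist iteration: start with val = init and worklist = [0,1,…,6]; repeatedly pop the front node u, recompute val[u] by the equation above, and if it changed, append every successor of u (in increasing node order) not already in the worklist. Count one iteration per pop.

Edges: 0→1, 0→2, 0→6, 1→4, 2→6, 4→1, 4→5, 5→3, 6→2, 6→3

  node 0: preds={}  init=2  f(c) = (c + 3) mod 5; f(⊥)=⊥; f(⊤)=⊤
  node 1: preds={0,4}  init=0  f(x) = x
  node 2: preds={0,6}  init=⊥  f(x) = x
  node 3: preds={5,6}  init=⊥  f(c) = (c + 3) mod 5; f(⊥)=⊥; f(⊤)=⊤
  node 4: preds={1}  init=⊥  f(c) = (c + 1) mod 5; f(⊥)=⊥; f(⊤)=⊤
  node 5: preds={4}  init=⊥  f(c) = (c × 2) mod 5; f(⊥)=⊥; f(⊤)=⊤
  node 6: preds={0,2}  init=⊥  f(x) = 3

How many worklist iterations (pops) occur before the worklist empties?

Iteration log — 11 steps:
  step 1. node 0  ⊔preds=⊥  new=2  stable
  step 2. node 1  ⊔preds=2  new=⊤  old=0  +wl: 
  step 3. node 2  ⊔preds=2  new=2  old=⊥  +wl: 
  step 4. node 3  ⊔preds=⊥  new=⊥  stable
  step 5. node 4  ⊔preds=⊤  new=⊤  old=⊥  +wl: 1
  step 6. node 5  ⊔preds=⊤  new=⊤  old=⊥  +wl: 3
  step 7. node 6  ⊔preds=2  new=3  old=⊥  +wl: 2
  step 8. node 1  ⊔preds=⊤  new=⊤  stable
  step 9. node 3  ⊔preds=⊤  new=⊤  old=⊥  +wl: 
  step 10. node 2  ⊔preds=⊤  new=⊤  old=2  +wl: 6
  step 11. node 6  ⊔preds=⊤  new=3  stable

Least fixpoint reached:
  node 0: 2
  node 1: ⊤
  node 2: ⊤
  node 3: ⊤
  node 4: ⊤
  node 5: ⊤
  node 6: 3

11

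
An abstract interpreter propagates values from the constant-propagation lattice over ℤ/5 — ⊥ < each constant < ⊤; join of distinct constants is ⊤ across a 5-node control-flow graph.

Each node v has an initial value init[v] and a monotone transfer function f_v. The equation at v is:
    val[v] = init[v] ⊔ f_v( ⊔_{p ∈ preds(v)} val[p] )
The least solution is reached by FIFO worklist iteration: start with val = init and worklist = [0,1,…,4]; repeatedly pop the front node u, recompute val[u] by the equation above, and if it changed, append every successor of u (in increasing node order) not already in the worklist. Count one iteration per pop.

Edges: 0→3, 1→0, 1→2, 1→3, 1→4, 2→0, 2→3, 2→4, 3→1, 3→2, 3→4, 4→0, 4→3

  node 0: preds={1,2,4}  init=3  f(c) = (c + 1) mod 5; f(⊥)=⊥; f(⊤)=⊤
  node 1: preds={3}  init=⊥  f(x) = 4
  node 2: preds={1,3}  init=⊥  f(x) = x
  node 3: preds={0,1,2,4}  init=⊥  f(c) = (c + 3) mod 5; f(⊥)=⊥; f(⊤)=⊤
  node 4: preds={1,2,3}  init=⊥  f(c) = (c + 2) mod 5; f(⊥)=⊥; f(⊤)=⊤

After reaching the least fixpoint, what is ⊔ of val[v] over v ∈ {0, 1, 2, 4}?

⊤

Trace (11 dequeues):
  [1] u=0 | in ⊥ | out 3 | ==
  [2] u=1 | in ⊥ | out 4 | prev ⊥ | push {0}
  [3] u=2 | in 4 | out 4 | prev ⊥ | push {}
  [4] u=3 | in ⊤ | out ⊤ | prev ⊥ | push {1,2}
  [5] u=4 | in ⊤ | out ⊤ | prev ⊥ | push {3}
  [6] u=0 | in ⊤ | out ⊤ | prev 3 | push {}
  [7] u=1 | in ⊤ | out 4 | ==
  [8] u=2 | in ⊤ | out ⊤ | prev 4 | push {0,4}
  [9] u=3 | in ⊤ | out ⊤ | ==
  [10] u=0 | in ⊤ | out ⊤ | ==
  [11] u=4 | in ⊤ | out ⊤ | ==

Converged values:
  [0] ⊤
  [1] 4
  [2] ⊤
  [3] ⊤
  [4] ⊤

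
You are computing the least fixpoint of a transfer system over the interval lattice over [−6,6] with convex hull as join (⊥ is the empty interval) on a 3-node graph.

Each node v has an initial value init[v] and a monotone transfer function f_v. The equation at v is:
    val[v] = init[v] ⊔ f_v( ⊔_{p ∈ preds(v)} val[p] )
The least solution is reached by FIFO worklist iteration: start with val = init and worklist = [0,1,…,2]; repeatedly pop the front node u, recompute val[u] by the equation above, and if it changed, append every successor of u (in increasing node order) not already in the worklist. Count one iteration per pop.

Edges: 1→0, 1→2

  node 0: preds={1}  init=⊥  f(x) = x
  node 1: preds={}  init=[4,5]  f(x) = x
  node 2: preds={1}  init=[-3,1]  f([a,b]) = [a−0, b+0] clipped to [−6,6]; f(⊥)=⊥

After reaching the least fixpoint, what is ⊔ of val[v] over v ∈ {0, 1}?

[4,5]

Iteration log — 3 steps:
  step 1. node 0  ⊔preds=[4,5]  new=[4,5]  old=⊥  +wl: 
  step 2. node 1  ⊔preds=⊥  new=[4,5]  stable
  step 3. node 2  ⊔preds=[4,5]  new=[-3,5]  old=[-3,1]  +wl: 

Least fixpoint reached:
  node 0: [4,5]
  node 1: [4,5]
  node 2: [-3,5]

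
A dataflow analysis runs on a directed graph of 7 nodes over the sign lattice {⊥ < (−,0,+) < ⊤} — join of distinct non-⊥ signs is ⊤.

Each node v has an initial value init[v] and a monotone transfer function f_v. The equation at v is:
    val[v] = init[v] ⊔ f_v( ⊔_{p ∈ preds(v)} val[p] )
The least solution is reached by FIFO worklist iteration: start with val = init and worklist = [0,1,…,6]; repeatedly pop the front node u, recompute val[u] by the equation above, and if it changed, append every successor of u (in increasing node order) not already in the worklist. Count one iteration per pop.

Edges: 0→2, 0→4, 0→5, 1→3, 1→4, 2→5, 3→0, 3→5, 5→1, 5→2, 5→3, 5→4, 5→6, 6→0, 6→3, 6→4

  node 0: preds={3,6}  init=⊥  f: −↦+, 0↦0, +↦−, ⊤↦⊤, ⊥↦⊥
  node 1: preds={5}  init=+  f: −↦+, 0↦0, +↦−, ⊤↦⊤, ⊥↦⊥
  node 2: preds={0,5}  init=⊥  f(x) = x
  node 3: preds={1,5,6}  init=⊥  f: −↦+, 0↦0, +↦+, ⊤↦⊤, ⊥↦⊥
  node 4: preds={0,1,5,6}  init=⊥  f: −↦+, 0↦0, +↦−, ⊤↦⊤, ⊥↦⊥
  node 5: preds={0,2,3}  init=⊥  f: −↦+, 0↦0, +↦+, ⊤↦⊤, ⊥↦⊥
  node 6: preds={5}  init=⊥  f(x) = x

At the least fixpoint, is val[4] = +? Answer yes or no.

Worklist (23 pops):
  #1 pop 0: in=⊥ → ⊥ (no change)
  #2 pop 1: in=⊥ → + (no change)
  #3 pop 2: in=⊥ → ⊥ (no change)
  #4 pop 3: in=+ → + (was ⊥); enqueue [0]
  #5 pop 4: in=+ → − (was ⊥); enqueue []
  #6 pop 5: in=+ → + (was ⊥); enqueue [1,2,3,4]
  #7 pop 6: in=+ → + (was ⊥); enqueue []
  #8 pop 0: in=+ → − (was ⊥); enqueue [5]
  #9 pop 1: in=+ → ⊤ (was +); enqueue []
  #10 pop 2: in=⊤ → ⊤ (was ⊥); enqueue []
  #11 pop 3: in=⊤ → ⊤ (was +); enqueue [0]
  #12 pop 4: in=⊤ → ⊤ (was −); enqueue []
  #13 pop 5: in=⊤ → ⊤ (was +); enqueue [1,2,3,4,6]
  #14 pop 0: in=⊤ → ⊤ (was −); enqueue [5]
  #15 pop 1: in=⊤ → ⊤ (no change)
  #16 pop 2: in=⊤ → ⊤ (no change)
  #17 pop 3: in=⊤ → ⊤ (no change)
  #18 pop 4: in=⊤ → ⊤ (no change)
  #19 pop 6: in=⊤ → ⊤ (was +); enqueue [0,3,4]
  #20 pop 5: in=⊤ → ⊤ (no change)
  #21 pop 0: in=⊤ → ⊤ (no change)
  #22 pop 3: in=⊤ → ⊤ (no change)
  #23 pop 4: in=⊤ → ⊤ (no change)

Fixpoint:
  val[0] = ⊤
  val[1] = ⊤
  val[2] = ⊤
  val[3] = ⊤
  val[4] = ⊤
  val[5] = ⊤
  val[6] = ⊤

no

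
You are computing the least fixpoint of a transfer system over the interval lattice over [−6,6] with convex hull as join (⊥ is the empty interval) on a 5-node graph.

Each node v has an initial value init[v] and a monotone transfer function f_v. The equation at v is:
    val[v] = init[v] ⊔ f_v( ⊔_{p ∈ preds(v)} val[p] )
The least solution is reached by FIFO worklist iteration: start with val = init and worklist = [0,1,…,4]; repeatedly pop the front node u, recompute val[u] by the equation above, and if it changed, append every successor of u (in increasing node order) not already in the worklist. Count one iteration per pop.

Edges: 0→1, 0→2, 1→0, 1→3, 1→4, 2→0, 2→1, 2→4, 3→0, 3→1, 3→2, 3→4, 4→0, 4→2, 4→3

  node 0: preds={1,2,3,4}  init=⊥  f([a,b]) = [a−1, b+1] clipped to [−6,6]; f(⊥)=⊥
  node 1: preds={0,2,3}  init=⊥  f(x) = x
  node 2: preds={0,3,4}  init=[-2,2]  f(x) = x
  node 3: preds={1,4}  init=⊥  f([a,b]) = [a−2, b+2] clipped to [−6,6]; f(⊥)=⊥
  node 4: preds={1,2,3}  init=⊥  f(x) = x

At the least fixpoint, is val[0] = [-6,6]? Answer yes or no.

Worklist (15 pops):
  #1 pop 0: in=[-2,2] → [-3,3] (was ⊥); enqueue []
  #2 pop 1: in=[-3,3] → [-3,3] (was ⊥); enqueue [0]
  #3 pop 2: in=[-3,3] → [-3,3] (was [-2,2]); enqueue [1]
  #4 pop 3: in=[-3,3] → [-5,5] (was ⊥); enqueue [2]
  #5 pop 4: in=[-5,5] → [-5,5] (was ⊥); enqueue [3]
  #6 pop 0: in=[-5,5] → [-6,6] (was [-3,3]); enqueue []
  #7 pop 1: in=[-6,6] → [-6,6] (was [-3,3]); enqueue [0,4]
  #8 pop 2: in=[-6,6] → [-6,6] (was [-3,3]); enqueue [1]
  #9 pop 3: in=[-6,6] → [-6,6] (was [-5,5]); enqueue [2]
  #10 pop 0: in=[-6,6] → [-6,6] (no change)
  #11 pop 4: in=[-6,6] → [-6,6] (was [-5,5]); enqueue [0,3]
  #12 pop 1: in=[-6,6] → [-6,6] (no change)
  #13 pop 2: in=[-6,6] → [-6,6] (no change)
  #14 pop 0: in=[-6,6] → [-6,6] (no change)
  #15 pop 3: in=[-6,6] → [-6,6] (no change)

Fixpoint:
  val[0] = [-6,6]
  val[1] = [-6,6]
  val[2] = [-6,6]
  val[3] = [-6,6]
  val[4] = [-6,6]

yes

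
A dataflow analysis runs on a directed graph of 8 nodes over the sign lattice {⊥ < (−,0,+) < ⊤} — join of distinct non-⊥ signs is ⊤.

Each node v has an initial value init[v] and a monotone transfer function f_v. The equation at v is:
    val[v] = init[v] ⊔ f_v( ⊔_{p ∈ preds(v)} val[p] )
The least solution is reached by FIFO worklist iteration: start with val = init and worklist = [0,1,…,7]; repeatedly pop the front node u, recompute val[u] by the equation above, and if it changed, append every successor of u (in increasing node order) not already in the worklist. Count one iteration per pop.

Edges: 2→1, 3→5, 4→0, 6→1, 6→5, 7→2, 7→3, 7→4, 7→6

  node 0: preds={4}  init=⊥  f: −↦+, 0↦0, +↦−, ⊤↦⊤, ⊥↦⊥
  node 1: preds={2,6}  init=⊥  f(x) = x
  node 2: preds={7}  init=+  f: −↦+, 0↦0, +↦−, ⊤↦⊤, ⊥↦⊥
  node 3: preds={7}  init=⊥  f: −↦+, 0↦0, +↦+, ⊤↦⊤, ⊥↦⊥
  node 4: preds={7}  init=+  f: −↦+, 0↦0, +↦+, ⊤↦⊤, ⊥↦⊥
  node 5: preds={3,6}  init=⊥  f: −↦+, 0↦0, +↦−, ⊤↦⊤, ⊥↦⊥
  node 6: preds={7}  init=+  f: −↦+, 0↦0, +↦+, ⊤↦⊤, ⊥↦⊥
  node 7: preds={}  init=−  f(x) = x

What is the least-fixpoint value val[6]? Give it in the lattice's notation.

Iteration log — 8 steps:
  step 1. node 0  ⊔preds=+  new=−  old=⊥  +wl: 
  step 2. node 1  ⊔preds=+  new=+  old=⊥  +wl: 
  step 3. node 2  ⊔preds=−  new=+  stable
  step 4. node 3  ⊔preds=−  new=+  old=⊥  +wl: 
  step 5. node 4  ⊔preds=−  new=+  stable
  step 6. node 5  ⊔preds=+  new=−  old=⊥  +wl: 
  step 7. node 6  ⊔preds=−  new=+  stable
  step 8. node 7  ⊔preds=⊥  new=−  stable

Least fixpoint reached:
  node 0: −
  node 1: +
  node 2: +
  node 3: +
  node 4: +
  node 5: −
  node 6: +
  node 7: −

+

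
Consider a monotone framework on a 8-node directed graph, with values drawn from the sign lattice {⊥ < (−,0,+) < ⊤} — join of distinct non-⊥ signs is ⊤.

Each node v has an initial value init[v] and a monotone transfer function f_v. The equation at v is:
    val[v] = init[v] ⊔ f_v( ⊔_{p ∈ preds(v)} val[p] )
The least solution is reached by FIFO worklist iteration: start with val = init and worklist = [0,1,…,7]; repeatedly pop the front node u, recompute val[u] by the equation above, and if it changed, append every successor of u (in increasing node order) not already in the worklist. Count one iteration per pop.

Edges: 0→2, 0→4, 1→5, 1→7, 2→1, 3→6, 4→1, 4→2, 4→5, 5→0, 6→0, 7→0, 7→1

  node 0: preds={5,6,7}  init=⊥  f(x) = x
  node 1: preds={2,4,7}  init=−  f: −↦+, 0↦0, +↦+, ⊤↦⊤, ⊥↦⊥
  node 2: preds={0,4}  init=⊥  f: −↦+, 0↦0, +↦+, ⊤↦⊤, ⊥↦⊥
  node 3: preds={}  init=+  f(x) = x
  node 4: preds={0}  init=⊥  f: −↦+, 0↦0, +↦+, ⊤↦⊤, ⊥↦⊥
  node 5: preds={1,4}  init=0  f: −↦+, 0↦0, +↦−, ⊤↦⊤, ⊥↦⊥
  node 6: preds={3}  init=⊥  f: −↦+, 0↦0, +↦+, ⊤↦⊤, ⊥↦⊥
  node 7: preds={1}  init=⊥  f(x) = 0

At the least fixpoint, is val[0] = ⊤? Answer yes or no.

Trace (18 dequeues):
  [1] u=0 | in 0 | out 0 | prev ⊥ | push {}
  [2] u=1 | in ⊥ | out − | ==
  [3] u=2 | in 0 | out 0 | prev ⊥ | push {1}
  [4] u=3 | in ⊥ | out + | ==
  [5] u=4 | in 0 | out 0 | prev ⊥ | push {2}
  [6] u=5 | in ⊤ | out ⊤ | prev 0 | push {0}
  [7] u=6 | in + | out + | prev ⊥ | push {}
  [8] u=7 | in − | out 0 | prev ⊥ | push {}
  [9] u=1 | in 0 | out ⊤ | prev − | push {5,7}
  [10] u=2 | in 0 | out 0 | ==
  [11] u=0 | in ⊤ | out ⊤ | prev 0 | push {2,4}
  [12] u=5 | in ⊤ | out ⊤ | ==
  [13] u=7 | in ⊤ | out 0 | ==
  [14] u=2 | in ⊤ | out ⊤ | prev 0 | push {1}
  [15] u=4 | in ⊤ | out ⊤ | prev 0 | push {2,5}
  [16] u=1 | in ⊤ | out ⊤ | ==
  [17] u=2 | in ⊤ | out ⊤ | ==
  [18] u=5 | in ⊤ | out ⊤ | ==

Converged values:
  [0] ⊤
  [1] ⊤
  [2] ⊤
  [3] +
  [4] ⊤
  [5] ⊤
  [6] +
  [7] 0

yes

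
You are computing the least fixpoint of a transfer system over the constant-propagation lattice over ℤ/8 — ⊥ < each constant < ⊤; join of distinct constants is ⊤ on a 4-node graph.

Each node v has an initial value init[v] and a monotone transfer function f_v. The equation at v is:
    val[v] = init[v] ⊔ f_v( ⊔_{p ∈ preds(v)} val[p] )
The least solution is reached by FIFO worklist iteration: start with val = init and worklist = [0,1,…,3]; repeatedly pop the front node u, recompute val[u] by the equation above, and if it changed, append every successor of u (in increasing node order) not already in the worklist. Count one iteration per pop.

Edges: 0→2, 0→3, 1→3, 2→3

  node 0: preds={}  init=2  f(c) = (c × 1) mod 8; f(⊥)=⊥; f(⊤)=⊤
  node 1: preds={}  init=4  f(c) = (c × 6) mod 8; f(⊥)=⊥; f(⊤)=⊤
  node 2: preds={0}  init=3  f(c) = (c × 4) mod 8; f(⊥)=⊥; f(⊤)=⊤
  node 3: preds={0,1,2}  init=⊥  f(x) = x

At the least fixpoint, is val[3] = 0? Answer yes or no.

Trace (4 dequeues):
  [1] u=0 | in ⊥ | out 2 | ==
  [2] u=1 | in ⊥ | out 4 | ==
  [3] u=2 | in 2 | out ⊤ | prev 3 | push {}
  [4] u=3 | in ⊤ | out ⊤ | prev ⊥ | push {}

Converged values:
  [0] 2
  [1] 4
  [2] ⊤
  [3] ⊤

no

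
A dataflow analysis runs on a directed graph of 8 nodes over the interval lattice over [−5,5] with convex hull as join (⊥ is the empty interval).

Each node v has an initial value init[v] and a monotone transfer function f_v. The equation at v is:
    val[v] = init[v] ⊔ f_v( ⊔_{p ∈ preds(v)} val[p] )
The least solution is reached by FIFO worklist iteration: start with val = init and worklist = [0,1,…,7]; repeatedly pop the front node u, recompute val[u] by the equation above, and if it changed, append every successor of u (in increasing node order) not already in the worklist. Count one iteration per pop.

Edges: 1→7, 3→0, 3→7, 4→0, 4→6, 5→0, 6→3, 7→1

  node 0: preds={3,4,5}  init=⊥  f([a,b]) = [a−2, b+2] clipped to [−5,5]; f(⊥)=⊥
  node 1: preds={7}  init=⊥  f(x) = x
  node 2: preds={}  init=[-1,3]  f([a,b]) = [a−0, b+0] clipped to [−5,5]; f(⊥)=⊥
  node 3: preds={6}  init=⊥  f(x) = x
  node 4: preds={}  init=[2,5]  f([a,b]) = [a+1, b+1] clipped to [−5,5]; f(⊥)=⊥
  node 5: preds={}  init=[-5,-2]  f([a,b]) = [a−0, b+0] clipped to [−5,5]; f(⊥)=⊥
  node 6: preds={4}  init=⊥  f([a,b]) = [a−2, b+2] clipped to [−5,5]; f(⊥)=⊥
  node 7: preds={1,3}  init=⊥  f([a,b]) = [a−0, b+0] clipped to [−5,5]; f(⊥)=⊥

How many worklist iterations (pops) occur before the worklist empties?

13

Iteration log — 13 steps:
  step 1. node 0  ⊔preds=[-5,5]  new=[-5,5]  old=⊥  +wl: 
  step 2. node 1  ⊔preds=⊥  new=⊥  stable
  step 3. node 2  ⊔preds=⊥  new=[-1,3]  stable
  step 4. node 3  ⊔preds=⊥  new=⊥  stable
  step 5. node 4  ⊔preds=⊥  new=[2,5]  stable
  step 6. node 5  ⊔preds=⊥  new=[-5,-2]  stable
  step 7. node 6  ⊔preds=[2,5]  new=[0,5]  old=⊥  +wl: 3
  step 8. node 7  ⊔preds=⊥  new=⊥  stable
  step 9. node 3  ⊔preds=[0,5]  new=[0,5]  old=⊥  +wl: 0,7
  step 10. node 0  ⊔preds=[-5,5]  new=[-5,5]  stable
  step 11. node 7  ⊔preds=[0,5]  new=[0,5]  old=⊥  +wl: 1
  step 12. node 1  ⊔preds=[0,5]  new=[0,5]  old=⊥  +wl: 7
  step 13. node 7  ⊔preds=[0,5]  new=[0,5]  stable

Least fixpoint reached:
  node 0: [-5,5]
  node 1: [0,5]
  node 2: [-1,3]
  node 3: [0,5]
  node 4: [2,5]
  node 5: [-5,-2]
  node 6: [0,5]
  node 7: [0,5]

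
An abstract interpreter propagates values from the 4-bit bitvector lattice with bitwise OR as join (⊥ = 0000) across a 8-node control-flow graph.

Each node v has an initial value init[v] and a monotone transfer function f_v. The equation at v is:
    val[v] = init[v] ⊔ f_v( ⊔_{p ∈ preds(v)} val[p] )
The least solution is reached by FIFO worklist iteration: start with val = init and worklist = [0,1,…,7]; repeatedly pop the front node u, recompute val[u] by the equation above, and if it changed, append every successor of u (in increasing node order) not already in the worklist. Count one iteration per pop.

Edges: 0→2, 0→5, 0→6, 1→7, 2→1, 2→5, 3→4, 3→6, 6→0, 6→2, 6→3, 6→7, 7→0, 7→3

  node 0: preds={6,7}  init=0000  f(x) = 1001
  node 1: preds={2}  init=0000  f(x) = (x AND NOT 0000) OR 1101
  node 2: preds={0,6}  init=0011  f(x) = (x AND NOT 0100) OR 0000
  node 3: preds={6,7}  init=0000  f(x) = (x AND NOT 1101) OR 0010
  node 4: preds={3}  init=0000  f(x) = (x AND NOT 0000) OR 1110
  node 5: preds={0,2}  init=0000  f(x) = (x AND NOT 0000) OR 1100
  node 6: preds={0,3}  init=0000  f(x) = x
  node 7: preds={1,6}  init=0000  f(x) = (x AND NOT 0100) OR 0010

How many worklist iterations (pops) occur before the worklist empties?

Iteration log — 12 steps:
  step 1. node 0  ⊔preds=0000  new=1001  old=0000  +wl: 
  step 2. node 1  ⊔preds=0011  new=1111  old=0000  +wl: 
  step 3. node 2  ⊔preds=1001  new=1011  old=0011  +wl: 1
  step 4. node 3  ⊔preds=0000  new=0010  old=0000  +wl: 
  step 5. node 4  ⊔preds=0010  new=1110  old=0000  +wl: 
  step 6. node 5  ⊔preds=1011  new=1111  old=0000  +wl: 
  step 7. node 6  ⊔preds=1011  new=1011  old=0000  +wl: 0,2,3
  step 8. node 7  ⊔preds=1111  new=1011  old=0000  +wl: 
  step 9. node 1  ⊔preds=1011  new=1111  stable
  step 10. node 0  ⊔preds=1011  new=1001  stable
  step 11. node 2  ⊔preds=1011  new=1011  stable
  step 12. node 3  ⊔preds=1011  new=0010  stable

Least fixpoint reached:
  node 0: 1001
  node 1: 1111
  node 2: 1011
  node 3: 0010
  node 4: 1110
  node 5: 1111
  node 6: 1011
  node 7: 1011

12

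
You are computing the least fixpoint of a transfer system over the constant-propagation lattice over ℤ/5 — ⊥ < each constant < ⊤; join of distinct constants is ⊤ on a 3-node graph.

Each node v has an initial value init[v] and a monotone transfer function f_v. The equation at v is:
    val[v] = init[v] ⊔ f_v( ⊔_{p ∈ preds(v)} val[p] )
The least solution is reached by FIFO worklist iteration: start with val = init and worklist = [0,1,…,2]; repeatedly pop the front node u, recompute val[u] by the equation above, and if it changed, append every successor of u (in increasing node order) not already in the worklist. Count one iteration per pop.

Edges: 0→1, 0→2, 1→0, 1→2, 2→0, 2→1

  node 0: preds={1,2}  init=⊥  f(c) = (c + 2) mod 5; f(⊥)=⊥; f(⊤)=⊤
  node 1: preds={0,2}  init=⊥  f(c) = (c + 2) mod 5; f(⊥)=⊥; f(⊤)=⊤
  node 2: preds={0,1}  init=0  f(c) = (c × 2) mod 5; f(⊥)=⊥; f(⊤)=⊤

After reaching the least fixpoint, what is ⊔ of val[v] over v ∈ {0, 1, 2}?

Iteration log — 6 steps:
  step 1. node 0  ⊔preds=0  new=2  old=⊥  +wl: 
  step 2. node 1  ⊔preds=⊤  new=⊤  old=⊥  +wl: 0
  step 3. node 2  ⊔preds=⊤  new=⊤  old=0  +wl: 1
  step 4. node 0  ⊔preds=⊤  new=⊤  old=2  +wl: 2
  step 5. node 1  ⊔preds=⊤  new=⊤  stable
  step 6. node 2  ⊔preds=⊤  new=⊤  stable

Least fixpoint reached:
  node 0: ⊤
  node 1: ⊤
  node 2: ⊤

⊤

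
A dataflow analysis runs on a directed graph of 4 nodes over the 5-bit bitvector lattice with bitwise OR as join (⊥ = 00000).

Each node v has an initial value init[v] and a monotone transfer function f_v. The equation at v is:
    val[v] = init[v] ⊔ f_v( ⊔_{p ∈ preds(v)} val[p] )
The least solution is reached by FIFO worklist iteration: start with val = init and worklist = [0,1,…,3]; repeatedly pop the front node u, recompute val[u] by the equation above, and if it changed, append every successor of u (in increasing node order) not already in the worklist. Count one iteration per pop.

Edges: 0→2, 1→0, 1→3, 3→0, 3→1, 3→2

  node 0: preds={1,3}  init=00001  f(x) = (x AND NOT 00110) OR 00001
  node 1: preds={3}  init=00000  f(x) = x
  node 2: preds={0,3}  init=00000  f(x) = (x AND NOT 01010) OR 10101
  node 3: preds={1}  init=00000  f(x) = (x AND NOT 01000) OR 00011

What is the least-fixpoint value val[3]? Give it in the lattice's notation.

Trace (9 dequeues):
  [1] u=0 | in 00000 | out 00001 | ==
  [2] u=1 | in 00000 | out 00000 | ==
  [3] u=2 | in 00001 | out 10101 | prev 00000 | push {}
  [4] u=3 | in 00000 | out 00011 | prev 00000 | push {0,1,2}
  [5] u=0 | in 00011 | out 00001 | ==
  [6] u=1 | in 00011 | out 00011 | prev 00000 | push {0,3}
  [7] u=2 | in 00011 | out 10101 | ==
  [8] u=0 | in 00011 | out 00001 | ==
  [9] u=3 | in 00011 | out 00011 | ==

Converged values:
  [0] 00001
  [1] 00011
  [2] 10101
  [3] 00011

00011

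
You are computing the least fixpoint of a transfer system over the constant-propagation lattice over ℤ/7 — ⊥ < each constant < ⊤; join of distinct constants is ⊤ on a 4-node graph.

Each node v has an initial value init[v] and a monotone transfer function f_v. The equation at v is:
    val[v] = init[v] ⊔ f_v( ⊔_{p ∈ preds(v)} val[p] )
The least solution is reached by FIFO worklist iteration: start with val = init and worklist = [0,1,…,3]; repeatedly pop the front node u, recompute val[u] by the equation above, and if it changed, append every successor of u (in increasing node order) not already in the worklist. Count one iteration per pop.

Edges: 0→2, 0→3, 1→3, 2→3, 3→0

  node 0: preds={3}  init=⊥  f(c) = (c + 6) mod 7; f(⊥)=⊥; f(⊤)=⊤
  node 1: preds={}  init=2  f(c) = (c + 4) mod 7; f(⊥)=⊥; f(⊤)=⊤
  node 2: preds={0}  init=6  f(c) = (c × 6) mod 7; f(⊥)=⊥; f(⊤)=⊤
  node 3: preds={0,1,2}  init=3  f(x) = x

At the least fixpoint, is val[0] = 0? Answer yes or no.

no

Iteration log — 7 steps:
  step 1. node 0  ⊔preds=3  new=2  old=⊥  +wl: 
  step 2. node 1  ⊔preds=⊥  new=2  stable
  step 3. node 2  ⊔preds=2  new=⊤  old=6  +wl: 
  step 4. node 3  ⊔preds=⊤  new=⊤  old=3  +wl: 0
  step 5. node 0  ⊔preds=⊤  new=⊤  old=2  +wl: 2,3
  step 6. node 2  ⊔preds=⊤  new=⊤  stable
  step 7. node 3  ⊔preds=⊤  new=⊤  stable

Least fixpoint reached:
  node 0: ⊤
  node 1: 2
  node 2: ⊤
  node 3: ⊤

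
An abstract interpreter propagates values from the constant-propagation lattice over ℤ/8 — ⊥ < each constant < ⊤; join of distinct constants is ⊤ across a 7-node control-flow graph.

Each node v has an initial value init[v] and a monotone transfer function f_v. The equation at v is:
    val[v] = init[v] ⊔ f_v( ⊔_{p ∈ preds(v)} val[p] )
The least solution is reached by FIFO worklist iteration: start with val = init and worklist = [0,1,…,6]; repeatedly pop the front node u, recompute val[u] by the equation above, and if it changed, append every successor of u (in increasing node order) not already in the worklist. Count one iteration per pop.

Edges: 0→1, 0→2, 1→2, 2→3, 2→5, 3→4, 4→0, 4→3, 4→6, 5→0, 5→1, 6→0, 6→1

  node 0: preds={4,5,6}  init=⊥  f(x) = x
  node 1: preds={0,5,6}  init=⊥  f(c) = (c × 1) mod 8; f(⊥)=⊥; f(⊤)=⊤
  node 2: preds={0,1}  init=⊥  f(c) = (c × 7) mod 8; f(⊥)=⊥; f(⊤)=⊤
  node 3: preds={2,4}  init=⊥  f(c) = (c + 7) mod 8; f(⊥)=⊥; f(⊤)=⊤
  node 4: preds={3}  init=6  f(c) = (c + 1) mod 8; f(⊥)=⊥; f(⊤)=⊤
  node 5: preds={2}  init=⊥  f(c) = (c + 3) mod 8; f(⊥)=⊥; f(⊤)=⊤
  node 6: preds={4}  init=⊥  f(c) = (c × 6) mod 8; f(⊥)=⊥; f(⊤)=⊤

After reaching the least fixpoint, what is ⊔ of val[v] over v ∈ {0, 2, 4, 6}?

⊤

Iteration log — 15 steps:
  step 1. node 0  ⊔preds=6  new=6  old=⊥  +wl: 
  step 2. node 1  ⊔preds=6  new=6  old=⊥  +wl: 
  step 3. node 2  ⊔preds=6  new=2  old=⊥  +wl: 
  step 4. node 3  ⊔preds=⊤  new=⊤  old=⊥  +wl: 
  step 5. node 4  ⊔preds=⊤  new=⊤  old=6  +wl: 0,3
  step 6. node 5  ⊔preds=2  new=5  old=⊥  +wl: 1
  step 7. node 6  ⊔preds=⊤  new=⊤  old=⊥  +wl: 
  step 8. node 0  ⊔preds=⊤  new=⊤  old=6  +wl: 2
  step 9. node 3  ⊔preds=⊤  new=⊤  stable
  step 10. node 1  ⊔preds=⊤  new=⊤  old=6  +wl: 
  step 11. node 2  ⊔preds=⊤  new=⊤  old=2  +wl: 3,5
  step 12. node 3  ⊔preds=⊤  new=⊤  stable
  step 13. node 5  ⊔preds=⊤  new=⊤  old=5  +wl: 0,1
  step 14. node 0  ⊔preds=⊤  new=⊤  stable
  step 15. node 1  ⊔preds=⊤  new=⊤  stable

Least fixpoint reached:
  node 0: ⊤
  node 1: ⊤
  node 2: ⊤
  node 3: ⊤
  node 4: ⊤
  node 5: ⊤
  node 6: ⊤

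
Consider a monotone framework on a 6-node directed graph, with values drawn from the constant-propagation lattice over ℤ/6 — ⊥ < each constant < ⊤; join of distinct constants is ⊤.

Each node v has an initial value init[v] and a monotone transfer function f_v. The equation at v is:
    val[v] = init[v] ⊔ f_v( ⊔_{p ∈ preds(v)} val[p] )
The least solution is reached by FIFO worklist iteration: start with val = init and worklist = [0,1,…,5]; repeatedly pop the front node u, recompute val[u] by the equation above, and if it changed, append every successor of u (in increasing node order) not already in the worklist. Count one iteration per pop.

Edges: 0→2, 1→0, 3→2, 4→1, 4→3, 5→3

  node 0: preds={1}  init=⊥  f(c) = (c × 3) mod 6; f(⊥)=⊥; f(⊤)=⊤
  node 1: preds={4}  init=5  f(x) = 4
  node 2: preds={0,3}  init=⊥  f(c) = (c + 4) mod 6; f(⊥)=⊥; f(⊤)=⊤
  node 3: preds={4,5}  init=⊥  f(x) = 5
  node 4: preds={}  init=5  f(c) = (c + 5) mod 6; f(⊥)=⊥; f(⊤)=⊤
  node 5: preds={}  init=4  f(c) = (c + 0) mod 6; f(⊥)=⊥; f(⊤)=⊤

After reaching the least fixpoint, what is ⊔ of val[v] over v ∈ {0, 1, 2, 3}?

⊤

Worklist (8 pops):
  #1 pop 0: in=5 → 3 (was ⊥); enqueue []
  #2 pop 1: in=5 → ⊤ (was 5); enqueue [0]
  #3 pop 2: in=3 → 1 (was ⊥); enqueue []
  #4 pop 3: in=⊤ → 5 (was ⊥); enqueue [2]
  #5 pop 4: in=⊥ → 5 (no change)
  #6 pop 5: in=⊥ → 4 (no change)
  #7 pop 0: in=⊤ → ⊤ (was 3); enqueue []
  #8 pop 2: in=⊤ → ⊤ (was 1); enqueue []

Fixpoint:
  val[0] = ⊤
  val[1] = ⊤
  val[2] = ⊤
  val[3] = 5
  val[4] = 5
  val[5] = 4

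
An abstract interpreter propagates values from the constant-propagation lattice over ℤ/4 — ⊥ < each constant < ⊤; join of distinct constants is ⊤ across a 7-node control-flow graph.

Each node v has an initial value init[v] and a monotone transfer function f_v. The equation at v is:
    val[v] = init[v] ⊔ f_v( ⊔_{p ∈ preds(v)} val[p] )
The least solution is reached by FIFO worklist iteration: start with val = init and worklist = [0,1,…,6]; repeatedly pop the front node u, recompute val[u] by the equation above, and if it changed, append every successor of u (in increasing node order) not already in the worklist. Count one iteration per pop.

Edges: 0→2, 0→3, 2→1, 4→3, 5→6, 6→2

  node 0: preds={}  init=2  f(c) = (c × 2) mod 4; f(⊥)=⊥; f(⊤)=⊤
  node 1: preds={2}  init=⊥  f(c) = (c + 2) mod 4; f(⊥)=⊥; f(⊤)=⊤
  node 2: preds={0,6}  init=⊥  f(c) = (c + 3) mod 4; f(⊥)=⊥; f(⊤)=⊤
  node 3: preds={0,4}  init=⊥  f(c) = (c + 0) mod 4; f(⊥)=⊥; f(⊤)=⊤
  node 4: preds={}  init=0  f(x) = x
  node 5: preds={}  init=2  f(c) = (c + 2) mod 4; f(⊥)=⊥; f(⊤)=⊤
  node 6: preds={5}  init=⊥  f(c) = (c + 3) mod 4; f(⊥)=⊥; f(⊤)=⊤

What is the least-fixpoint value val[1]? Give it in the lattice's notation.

Trace (10 dequeues):
  [1] u=0 | in ⊥ | out 2 | ==
  [2] u=1 | in ⊥ | out ⊥ | ==
  [3] u=2 | in 2 | out 1 | prev ⊥ | push {1}
  [4] u=3 | in ⊤ | out ⊤ | prev ⊥ | push {}
  [5] u=4 | in ⊥ | out 0 | ==
  [6] u=5 | in ⊥ | out 2 | ==
  [7] u=6 | in 2 | out 1 | prev ⊥ | push {2}
  [8] u=1 | in 1 | out 3 | prev ⊥ | push {}
  [9] u=2 | in ⊤ | out ⊤ | prev 1 | push {1}
  [10] u=1 | in ⊤ | out ⊤ | prev 3 | push {}

Converged values:
  [0] 2
  [1] ⊤
  [2] ⊤
  [3] ⊤
  [4] 0
  [5] 2
  [6] 1

⊤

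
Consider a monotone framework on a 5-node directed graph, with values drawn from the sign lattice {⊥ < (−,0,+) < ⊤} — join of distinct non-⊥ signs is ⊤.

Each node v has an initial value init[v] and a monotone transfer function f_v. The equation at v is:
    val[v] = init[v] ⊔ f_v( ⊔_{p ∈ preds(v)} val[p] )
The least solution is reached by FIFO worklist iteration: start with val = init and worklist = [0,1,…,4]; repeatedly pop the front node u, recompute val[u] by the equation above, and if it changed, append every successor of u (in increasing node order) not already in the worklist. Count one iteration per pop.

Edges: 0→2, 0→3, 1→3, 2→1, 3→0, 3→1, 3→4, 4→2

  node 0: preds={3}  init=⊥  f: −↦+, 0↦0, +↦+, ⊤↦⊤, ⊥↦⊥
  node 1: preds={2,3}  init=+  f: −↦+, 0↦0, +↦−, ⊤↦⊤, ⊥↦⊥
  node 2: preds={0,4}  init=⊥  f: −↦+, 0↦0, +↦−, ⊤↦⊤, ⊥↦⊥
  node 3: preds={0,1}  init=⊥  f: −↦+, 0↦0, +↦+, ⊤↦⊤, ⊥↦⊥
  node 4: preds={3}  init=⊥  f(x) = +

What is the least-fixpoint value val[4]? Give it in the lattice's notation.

+

Worklist (15 pops):
  #1 pop 0: in=⊥ → ⊥ (no change)
  #2 pop 1: in=⊥ → + (no change)
  #3 pop 2: in=⊥ → ⊥ (no change)
  #4 pop 3: in=+ → + (was ⊥); enqueue [0,1]
  #5 pop 4: in=+ → + (was ⊥); enqueue [2]
  #6 pop 0: in=+ → + (was ⊥); enqueue [3]
  #7 pop 1: in=+ → ⊤ (was +); enqueue []
  #8 pop 2: in=+ → − (was ⊥); enqueue [1]
  #9 pop 3: in=⊤ → ⊤ (was +); enqueue [0,4]
  #10 pop 1: in=⊤ → ⊤ (no change)
  #11 pop 0: in=⊤ → ⊤ (was +); enqueue [2,3]
  #12 pop 4: in=⊤ → + (no change)
  #13 pop 2: in=⊤ → ⊤ (was −); enqueue [1]
  #14 pop 3: in=⊤ → ⊤ (no change)
  #15 pop 1: in=⊤ → ⊤ (no change)

Fixpoint:
  val[0] = ⊤
  val[1] = ⊤
  val[2] = ⊤
  val[3] = ⊤
  val[4] = +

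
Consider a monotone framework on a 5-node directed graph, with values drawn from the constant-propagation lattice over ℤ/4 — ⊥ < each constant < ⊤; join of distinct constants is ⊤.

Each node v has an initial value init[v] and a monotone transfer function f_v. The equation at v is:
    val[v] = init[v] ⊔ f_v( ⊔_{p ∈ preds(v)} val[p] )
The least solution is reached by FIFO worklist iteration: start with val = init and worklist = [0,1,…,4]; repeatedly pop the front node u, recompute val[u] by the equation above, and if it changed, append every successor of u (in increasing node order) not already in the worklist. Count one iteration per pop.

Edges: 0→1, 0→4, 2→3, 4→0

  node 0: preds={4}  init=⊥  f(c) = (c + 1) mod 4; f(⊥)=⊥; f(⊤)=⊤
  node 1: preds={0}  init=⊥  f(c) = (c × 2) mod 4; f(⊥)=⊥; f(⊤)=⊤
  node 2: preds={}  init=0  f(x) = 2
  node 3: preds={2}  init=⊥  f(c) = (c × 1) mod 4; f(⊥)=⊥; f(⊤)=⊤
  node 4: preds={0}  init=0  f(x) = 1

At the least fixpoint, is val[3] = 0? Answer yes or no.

Iteration log — 8 steps:
  step 1. node 0  ⊔preds=0  new=1  old=⊥  +wl: 
  step 2. node 1  ⊔preds=1  new=2  old=⊥  +wl: 
  step 3. node 2  ⊔preds=⊥  new=⊤  old=0  +wl: 
  step 4. node 3  ⊔preds=⊤  new=⊤  old=⊥  +wl: 
  step 5. node 4  ⊔preds=1  new=⊤  old=0  +wl: 0
  step 6. node 0  ⊔preds=⊤  new=⊤  old=1  +wl: 1,4
  step 7. node 1  ⊔preds=⊤  new=⊤  old=2  +wl: 
  step 8. node 4  ⊔preds=⊤  new=⊤  stable

Least fixpoint reached:
  node 0: ⊤
  node 1: ⊤
  node 2: ⊤
  node 3: ⊤
  node 4: ⊤

no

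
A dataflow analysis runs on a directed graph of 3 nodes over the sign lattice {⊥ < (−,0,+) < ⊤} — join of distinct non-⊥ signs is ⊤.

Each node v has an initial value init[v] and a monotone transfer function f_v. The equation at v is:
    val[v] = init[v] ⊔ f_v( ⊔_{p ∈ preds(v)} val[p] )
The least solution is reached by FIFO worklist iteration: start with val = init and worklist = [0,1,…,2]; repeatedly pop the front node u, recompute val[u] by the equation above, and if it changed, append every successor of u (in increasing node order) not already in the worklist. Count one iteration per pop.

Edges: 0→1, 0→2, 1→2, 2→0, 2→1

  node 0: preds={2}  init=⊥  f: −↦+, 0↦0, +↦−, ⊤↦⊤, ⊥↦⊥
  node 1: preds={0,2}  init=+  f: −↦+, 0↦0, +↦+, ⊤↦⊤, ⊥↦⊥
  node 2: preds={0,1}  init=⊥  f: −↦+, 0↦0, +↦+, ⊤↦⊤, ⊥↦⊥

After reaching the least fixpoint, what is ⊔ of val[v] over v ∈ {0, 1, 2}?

⊤

Worklist (9 pops):
  #1 pop 0: in=⊥ → ⊥ (no change)
  #2 pop 1: in=⊥ → + (no change)
  #3 pop 2: in=+ → + (was ⊥); enqueue [0,1]
  #4 pop 0: in=+ → − (was ⊥); enqueue [2]
  #5 pop 1: in=⊤ → ⊤ (was +); enqueue []
  #6 pop 2: in=⊤ → ⊤ (was +); enqueue [0,1]
  #7 pop 0: in=⊤ → ⊤ (was −); enqueue [2]
  #8 pop 1: in=⊤ → ⊤ (no change)
  #9 pop 2: in=⊤ → ⊤ (no change)

Fixpoint:
  val[0] = ⊤
  val[1] = ⊤
  val[2] = ⊤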